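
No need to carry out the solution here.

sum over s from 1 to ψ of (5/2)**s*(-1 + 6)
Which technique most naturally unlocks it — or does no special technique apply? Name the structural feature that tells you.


Method: the geometric series formula — each summand is the previous one scaled by 5/2; that constant multiplier is itself the geometric structure.


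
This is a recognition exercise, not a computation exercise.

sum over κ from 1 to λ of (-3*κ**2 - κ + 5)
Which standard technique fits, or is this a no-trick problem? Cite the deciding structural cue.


Verdict: no special technique — no cancellation, no constant ratio, no binomial weights — just polynomial terms summed directly.


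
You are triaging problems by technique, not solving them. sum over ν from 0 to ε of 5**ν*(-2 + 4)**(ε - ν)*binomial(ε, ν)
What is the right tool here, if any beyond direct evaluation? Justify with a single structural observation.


Verdict: the binomial theorem — the binomial coefficients weight matched powers of 5 and (-2 + 4), which is exactly the expansion of a binomial power.


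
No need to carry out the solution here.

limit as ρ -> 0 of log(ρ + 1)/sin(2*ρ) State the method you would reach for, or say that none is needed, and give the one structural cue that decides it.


Diagnosis: l'Hôpital's rule (0/0) — the 0/0 form at 0 is the signature situation for l'Hôpital's rule. Known elementary limits would finish this too — the rule just bypasses the case analysis.


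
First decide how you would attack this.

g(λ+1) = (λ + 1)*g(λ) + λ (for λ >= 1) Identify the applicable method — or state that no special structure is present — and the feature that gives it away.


Verdict: a summation factor — normalize by the running product of λ + 1: the left side becomes a difference, and differences sum.


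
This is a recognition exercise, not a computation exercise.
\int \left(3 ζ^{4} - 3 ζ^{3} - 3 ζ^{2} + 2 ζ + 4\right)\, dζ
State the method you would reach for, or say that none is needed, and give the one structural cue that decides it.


Technique: no special technique — every term is a constant multiple of a power of ζ; term-wise power-rule integration needs no preliminary transformation.


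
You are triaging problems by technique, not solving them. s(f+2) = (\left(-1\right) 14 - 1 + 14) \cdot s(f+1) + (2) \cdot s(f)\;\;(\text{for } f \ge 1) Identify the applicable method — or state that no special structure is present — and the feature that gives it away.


Diagnosis: the characteristic-root method — try a geometric ansatz r^f: constant coefficients turn the recurrence into one polynomial equation in r.


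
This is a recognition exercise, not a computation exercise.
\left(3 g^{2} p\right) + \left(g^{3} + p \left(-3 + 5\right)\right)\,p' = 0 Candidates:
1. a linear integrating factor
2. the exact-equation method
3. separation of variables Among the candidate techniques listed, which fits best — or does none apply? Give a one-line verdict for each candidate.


Diagnosis: the exact-equation method — checking ∂/∂p of 3 g^{2} p against ∂/∂g of (g^{3} + p \left(-3 + 5\right)): they match — the equation is exact as it stands.
- a linear integrating factor: the unknown enters nonlinearly (through a power, a denominator, or a transcendental function), which the linear integrating-factor recipe cannot absorb as-is — any repair would come from a preliminary substitution, not the factor.
- the exact-equation method — yes, a natural case for it.
- separation of variables — the two dependences are entangled, not a clean product of one-variable pieces.


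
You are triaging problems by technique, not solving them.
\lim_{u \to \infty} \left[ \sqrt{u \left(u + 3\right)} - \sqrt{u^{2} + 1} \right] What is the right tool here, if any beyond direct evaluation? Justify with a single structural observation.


Verdict: conjugate multiplication — divergence minus divergence hides a finite answer — expose it by pairing \sqrt{u \left(u + 3\right)} - \sqrt{u^{2} + 1} with its conjugate.


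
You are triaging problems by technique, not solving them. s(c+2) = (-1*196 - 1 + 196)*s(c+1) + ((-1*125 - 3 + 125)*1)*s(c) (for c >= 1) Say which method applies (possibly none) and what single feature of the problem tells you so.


Technique: the characteristic-root method — the recurrence treats every index alike (constant coefficients, no forcing) — precisely the regime where r^c trials close it.


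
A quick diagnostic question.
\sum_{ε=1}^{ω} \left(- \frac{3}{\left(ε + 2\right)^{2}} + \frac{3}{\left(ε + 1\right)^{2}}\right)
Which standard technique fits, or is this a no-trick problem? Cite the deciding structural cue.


Method: telescoping — the summand is \frac{3}{\left(ε + 1\right)^{2}} minus the same expression shifted by one, so consecutive terms cancel in pairs.


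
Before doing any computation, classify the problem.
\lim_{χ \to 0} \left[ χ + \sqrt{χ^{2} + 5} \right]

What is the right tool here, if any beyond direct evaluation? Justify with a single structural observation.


Best approach: no special technique — the expression is continuous at 0 — substitute and evaluate; no indeterminate form appears.


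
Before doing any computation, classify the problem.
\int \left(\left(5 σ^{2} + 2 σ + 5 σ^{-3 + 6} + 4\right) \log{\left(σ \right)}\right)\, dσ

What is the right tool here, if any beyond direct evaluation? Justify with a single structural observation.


Best approach: integration by parts — logs resist antidifferentiation but differentiate beautifully; pair \log{\left(σ \right)} with the polynomial (5 σ^{2} + 2 σ + 5 σ^{-3 + 6} + 4) via parts.


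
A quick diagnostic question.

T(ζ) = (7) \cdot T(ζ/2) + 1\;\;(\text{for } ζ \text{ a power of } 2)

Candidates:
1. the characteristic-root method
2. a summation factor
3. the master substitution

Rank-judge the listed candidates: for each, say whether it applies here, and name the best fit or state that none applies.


Diagnosis: the master substitution — the argument shrinks by the factor 2, so measure the index on a logarithmic scale and the recursion becomes a shift.
- the characteristic-root method — the recursion divides its index rather than shifting it — outside the constant-shift family the root method covers.
- a summation factor — a divided-index call is outside the fixed-shift first-order family a summation factor normalizes.
- the master substitution — applies; the problem has the shape this method handles.


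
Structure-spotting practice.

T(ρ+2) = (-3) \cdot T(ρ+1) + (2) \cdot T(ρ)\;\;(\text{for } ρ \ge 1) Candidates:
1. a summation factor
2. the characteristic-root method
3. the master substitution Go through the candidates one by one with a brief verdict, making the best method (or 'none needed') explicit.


Technique: the characteristic-root method — linear, homogeneous, constant coefficients: solutions of the form r^ρ exist — find the roots of the characteristic polynomial.
- a summation factor — a summation factor telescopes one-step recursions; this one carries higher-order memory.
- the characteristic-root method: yes, a natural case for it.
- the master substitution — with no divided-index recursive call, reindexing by powers of a base buys nothing.


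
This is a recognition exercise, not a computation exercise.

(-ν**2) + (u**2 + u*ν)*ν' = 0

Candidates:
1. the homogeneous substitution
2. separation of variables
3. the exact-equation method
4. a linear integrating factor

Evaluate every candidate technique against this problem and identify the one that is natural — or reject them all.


Best approach: the homogeneous substitution — solved for the derivative, the right side is unchanged under scaling u and ν together — it depends only on the ratio ν/u, so substitute a single ratio variable. This can also be massaged into Bernoulli form (the roles of the variables may need exchanging); the homogeneous substitution avoids that setup.
- the homogeneous substitution: yes — fits the structure here.
- separation of variables: the two dependences do not factor apart.
- the exact-equation method — no potential function has this form as its differential, as written.
- a linear integrating factor: a nonlinear term in the unknown puts this outside the integrating-factor template.


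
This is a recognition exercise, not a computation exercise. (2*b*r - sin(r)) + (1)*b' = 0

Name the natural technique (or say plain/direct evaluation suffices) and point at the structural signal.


Verdict: a linear integrating factor — the unknown enters only to the first power against a nonzero forcing term — the integrating-factor template applies directly.


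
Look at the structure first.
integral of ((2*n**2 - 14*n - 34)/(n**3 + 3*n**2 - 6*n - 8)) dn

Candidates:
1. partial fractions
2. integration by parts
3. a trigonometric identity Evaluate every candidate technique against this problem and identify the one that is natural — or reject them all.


Verdict: partial fractions — a proper rational integrand over the factorable n**3 + 3*n**2 - 6*n - 8: partial fractions reduce it to elementary pieces.
- partial fractions — applicable, and directly so.
- integration by parts: the integrand does not split as a nonconstant polynomial times an exp, sine, cosine of a linear argument, or logarithm — no polynomial-kernel parts product to differentiate one side of.
- a trigonometric identity — with no trigonometric functions present, identity rewriting has no target.


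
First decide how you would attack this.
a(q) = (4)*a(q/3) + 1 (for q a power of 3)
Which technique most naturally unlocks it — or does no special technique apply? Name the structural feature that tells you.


Best approach: the master substitution — the argument q/3 divides the index by 3; the standard q = 3^m substitution converts it to a constant-shift recurrence.


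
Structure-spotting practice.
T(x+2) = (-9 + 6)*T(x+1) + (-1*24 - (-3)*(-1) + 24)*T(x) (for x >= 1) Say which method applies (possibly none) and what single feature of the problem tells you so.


Best approach: the characteristic-root method — try a geometric ansatz r^x: constant coefficients turn the recurrence into one polynomial equation in r.


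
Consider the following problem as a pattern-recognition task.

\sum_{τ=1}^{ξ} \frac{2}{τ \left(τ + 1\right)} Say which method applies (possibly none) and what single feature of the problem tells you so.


Verdict: telescoping — after splitting \frac{2}{τ \left(τ + 1\right)} into partial fractions, the pieces are shifted copies of one function and cancel telescopically.


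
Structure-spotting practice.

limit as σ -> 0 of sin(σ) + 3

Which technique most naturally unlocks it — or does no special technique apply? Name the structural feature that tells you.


Method: no special technique — the expression is continuous at the evaluation point — substitute directly; no indeterminate form appears.


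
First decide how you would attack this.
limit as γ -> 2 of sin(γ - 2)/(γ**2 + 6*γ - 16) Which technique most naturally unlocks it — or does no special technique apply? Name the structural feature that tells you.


Best approach: l'Hôpital's rule (0/0) — the 0/0 form at 2 is the signature situation for l'Hôpital's rule. Expanding numerator and denominator to first order gives the same value — the rule automates exactly that.


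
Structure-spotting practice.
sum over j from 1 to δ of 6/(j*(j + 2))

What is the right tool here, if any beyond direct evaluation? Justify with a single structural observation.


Method: telescoping — the denominator's roots in 6/(j*(j + 2)) sit an integer apart: decomposition produces a self-cancelling chain.


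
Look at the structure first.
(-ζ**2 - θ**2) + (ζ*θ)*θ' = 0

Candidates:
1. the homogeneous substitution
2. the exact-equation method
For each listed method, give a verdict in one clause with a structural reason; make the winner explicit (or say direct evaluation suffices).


Method: the homogeneous substitution — solved for the derivative, the right side is unchanged under scaling ζ and θ together — it depends only on the ratio θ/ζ, so substitute a single ratio variable. A Bernoulli substitution is a fair alternative on this equation directly; the homogeneous reading takes it as given.
- the homogeneous substitution: yes — fits the structure here.
- the exact-equation method — no potential function has this form as its differential, as written.


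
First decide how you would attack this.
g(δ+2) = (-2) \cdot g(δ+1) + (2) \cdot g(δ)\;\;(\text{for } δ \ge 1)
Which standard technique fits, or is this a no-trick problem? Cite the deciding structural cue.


Verdict: the characteristic-root method — the recurrence treats every index alike (constant coefficients, no forcing) — precisely the regime where r^δ trials close it.


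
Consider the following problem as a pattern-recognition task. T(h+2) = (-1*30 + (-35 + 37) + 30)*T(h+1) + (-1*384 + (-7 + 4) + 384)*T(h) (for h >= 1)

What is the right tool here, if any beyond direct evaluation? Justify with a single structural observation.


Technique: the characteristic-root method — every coefficient is a fixed number and the forcing is zero — substitute r^h and read off the root equation.


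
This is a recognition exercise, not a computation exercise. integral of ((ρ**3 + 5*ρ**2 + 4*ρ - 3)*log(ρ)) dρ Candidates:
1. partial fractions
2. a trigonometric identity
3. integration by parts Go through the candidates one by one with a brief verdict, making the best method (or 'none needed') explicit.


Method: integration by parts — log(ρ) is the classic u in parts — its derivative is a plain reciprocal while ρ**3 + 5*ρ**2 + 4*ρ - 3 absorbs the dv role.
- partial fractions — there is no rational-function structure to decompose.
- a trigonometric identity — no sine or cosine appears, so there is nothing for a trigonometric identity to act on.
- integration by parts: yes, a natural case for it.


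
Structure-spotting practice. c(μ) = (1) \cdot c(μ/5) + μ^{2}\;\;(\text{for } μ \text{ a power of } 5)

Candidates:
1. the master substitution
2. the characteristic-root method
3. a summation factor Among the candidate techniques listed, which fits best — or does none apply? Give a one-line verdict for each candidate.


Best approach: the master substitution — treat m = log base 5 of μ as the new clock: one recursion step advances m by one while μ scales by 5.
- the master substitution: yes, a natural case for it.
- the characteristic-root method: the recursion divides its index rather than shifting it — outside the constant-shift family the root method covers.
- a summation factor: a divided-index call is outside the fixed-shift first-order family a summation factor normalizes.


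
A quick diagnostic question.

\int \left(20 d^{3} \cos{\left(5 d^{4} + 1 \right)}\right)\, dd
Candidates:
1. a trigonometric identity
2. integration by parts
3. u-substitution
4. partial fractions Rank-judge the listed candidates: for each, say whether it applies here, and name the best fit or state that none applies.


Verdict: u-substitution — set u = 5 d^{4} + 1: a constant multiple of its derivative, namely 20 d^{3}, is present as a factor once the integrand is collected, so the du is sitting there waiting.
- a trigonometric identity: no identity rewrites this into an easier trigonometric form.
- integration by parts: a polynomial factor is present, but its partner is not an exp, sine, or cosine of a degree-1 argument, nor a logarithm.
- u-substitution — yes, a natural case for it.
- partial fractions — there is no rational-function structure to decompose.


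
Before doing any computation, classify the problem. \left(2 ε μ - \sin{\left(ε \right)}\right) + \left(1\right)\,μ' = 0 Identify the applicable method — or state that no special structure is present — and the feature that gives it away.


Verdict: a linear integrating factor — arrange it as μ' + 2 ε·μ = (the forcing term) and the integrating factor does the rest.


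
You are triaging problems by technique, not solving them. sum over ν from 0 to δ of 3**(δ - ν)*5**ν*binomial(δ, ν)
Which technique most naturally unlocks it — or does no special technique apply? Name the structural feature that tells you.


Method: the binomial theorem — binomial(δ, ν) weighting matched powers of 5 and 3 is the expanded form of (5 + 3)^δ — fold it back up.


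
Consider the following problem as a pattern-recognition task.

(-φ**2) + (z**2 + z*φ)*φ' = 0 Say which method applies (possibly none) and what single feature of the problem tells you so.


Diagnosis: the homogeneous substitution — the slope's numerator and denominator share total degree; set v = φ/z and the equation drops to separable form. Rewriting — with the variables' roles exchanged where the shape demands it — would expose a Bernoulli structure too; the homogeneous substitution simply reads the degrees directly.


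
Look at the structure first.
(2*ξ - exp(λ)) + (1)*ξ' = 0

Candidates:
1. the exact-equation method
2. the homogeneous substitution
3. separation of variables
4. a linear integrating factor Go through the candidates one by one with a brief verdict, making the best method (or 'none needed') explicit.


Verdict: a linear integrating factor — ξ appears only to the first power with coefficient 2 — the classic integrating-factor setup.
- the exact-equation method — the mixed-partials test fails on this split — it is not an exact differential as presented.
- the homogeneous substitution: rescaling both variables together changes the slope, so no ratio substitution collapses it.
- separation of variables: no division isolates the independent variable from the unknown.
- a linear integrating factor — applies; the problem has the shape this method handles.


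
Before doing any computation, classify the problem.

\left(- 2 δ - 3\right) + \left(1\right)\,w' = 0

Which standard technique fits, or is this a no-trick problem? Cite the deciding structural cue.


Best approach: no special technique — solved for the derivative, no w appears — this is antidifferentiation in δ wearing ODE clothing.


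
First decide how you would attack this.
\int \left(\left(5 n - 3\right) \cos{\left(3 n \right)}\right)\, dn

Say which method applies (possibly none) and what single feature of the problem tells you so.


Technique: integration by parts — the integrand splits as 5 n - 3 times \cos{\left(3 n \right)} — repeatedly differentiating the polynomial part kills it, which is the parts ladder.


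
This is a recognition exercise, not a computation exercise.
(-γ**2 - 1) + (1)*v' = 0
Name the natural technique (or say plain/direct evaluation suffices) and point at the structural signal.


Verdict: no special technique — solved for the derivative, v never appears on the right — this is a direct integration in γ, not a differential-equations problem at heart.


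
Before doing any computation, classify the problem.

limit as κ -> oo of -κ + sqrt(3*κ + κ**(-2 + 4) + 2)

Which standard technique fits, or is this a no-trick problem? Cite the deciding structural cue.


Best approach: conjugate multiplication — turning the difference into a conjugate-rationalized ratio makes the limit readable.


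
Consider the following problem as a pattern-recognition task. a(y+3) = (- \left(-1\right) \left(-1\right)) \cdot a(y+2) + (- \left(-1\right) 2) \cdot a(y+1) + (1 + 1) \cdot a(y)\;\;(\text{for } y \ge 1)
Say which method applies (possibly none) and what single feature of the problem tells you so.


Best approach: the characteristic-root method — the recurrence treats every index alike (constant coefficients, no forcing) — precisely the regime where r^y trials close it.


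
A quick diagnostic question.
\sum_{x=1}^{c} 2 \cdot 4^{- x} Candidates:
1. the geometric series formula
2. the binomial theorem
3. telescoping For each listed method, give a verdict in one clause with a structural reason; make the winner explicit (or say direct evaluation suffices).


Best approach: the geometric series formula — consecutive terms stand in a fixed index-free ratio — the geometric sum formula closes it.
- the geometric series formula — yes — fits the structure here.
- the binomial theorem — the summand does not match any term pattern of an expanded binomial power.
- telescoping — the summand is not presented as a shifted difference — a telescoping rewrite may exist, but the displayed structure does not offer one.


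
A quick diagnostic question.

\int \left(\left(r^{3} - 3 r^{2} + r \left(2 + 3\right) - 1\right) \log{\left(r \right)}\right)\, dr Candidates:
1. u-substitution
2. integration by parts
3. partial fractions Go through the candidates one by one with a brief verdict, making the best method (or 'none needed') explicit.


Best approach: integration by parts — \log{\left(r \right)} is the classic u in parts — its derivative is a plain reciprocal while (r^{3} - 3 r^{2} + r \left(2 + 3\right) - 1) absorbs the dv role.
- u-substitution — no subexpression of the integrand serves as a whole-integral substitution inner — individual terms may offer their own, but none carries its derivative as a factor of the full integrand; a working change of variable would have to be constructed from outside the expression.
- integration by parts: yes, a natural case for it.
- partial fractions — there is no rational-function structure to decompose.


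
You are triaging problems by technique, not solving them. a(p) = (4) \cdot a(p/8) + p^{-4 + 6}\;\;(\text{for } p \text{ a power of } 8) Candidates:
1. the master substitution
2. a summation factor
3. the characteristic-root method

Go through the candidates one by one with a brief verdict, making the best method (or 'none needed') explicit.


Technique: the master substitution — the argument shrinks by the factor 8, so measure the index on a logarithmic scale and the recursion becomes a shift.
- the master substitution — a fit — the right tool for this form.
- a summation factor — the recursion divides its index rather than shifting it — there is no previous-term chain for a summation factor to telescope.
- the characteristic-root method: a divided-index call is not the fixed-shift linear shape that characteristic roots solve.


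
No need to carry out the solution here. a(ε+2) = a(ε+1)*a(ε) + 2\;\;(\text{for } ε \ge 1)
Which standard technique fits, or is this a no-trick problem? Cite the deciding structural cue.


Diagnosis: no special technique — each new value is a nonlinear function of earlier ones — scaling arguments and superposition both fail.


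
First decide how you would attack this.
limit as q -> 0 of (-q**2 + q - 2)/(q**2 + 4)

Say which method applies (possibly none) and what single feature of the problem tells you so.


Method: no special technique — the expression is continuous at the evaluation point — substitute directly; no indeterminate form appears.


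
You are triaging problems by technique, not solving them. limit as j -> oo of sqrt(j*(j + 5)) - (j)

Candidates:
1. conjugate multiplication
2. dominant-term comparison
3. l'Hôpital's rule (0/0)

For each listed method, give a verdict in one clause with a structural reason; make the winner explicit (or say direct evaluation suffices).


Technique: conjugate multiplication — both pieces blow up but their difference is finite; the conjugate trick rationalizes sqrt(j*(j + 5)) - j.
- conjugate multiplication: a fit — the right tool for this form.
- dominant-term comparison: no ranking of term growth rates resolves the limit here.
- l'Hôpital's rule (0/0) — substitution produces ∞ − ∞ rather than a vanishing quotient; the rule needs a 0/0 ratio to act on.


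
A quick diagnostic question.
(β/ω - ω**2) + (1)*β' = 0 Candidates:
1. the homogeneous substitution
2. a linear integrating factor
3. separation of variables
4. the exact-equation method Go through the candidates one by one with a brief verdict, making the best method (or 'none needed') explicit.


Verdict: a linear integrating factor — linear in the unknown with genuine forcing: multiply through by the exponential of the integrated coefficient and the left side closes into one derivative.
- the homogeneous substitution: the ratio of the variables does not determine the slope.
- a linear integrating factor: applicable, and directly so.
- separation of variables — no division isolates the independent variable from the unknown.
- the exact-equation method: exactness fails on the nose — the mixed partials do not match.


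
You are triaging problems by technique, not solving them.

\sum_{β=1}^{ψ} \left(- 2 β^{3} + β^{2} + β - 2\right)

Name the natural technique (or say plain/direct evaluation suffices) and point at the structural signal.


Best approach: no special technique — with only polynomial terms in β present, the classical sum-of-powers identities are all you need.


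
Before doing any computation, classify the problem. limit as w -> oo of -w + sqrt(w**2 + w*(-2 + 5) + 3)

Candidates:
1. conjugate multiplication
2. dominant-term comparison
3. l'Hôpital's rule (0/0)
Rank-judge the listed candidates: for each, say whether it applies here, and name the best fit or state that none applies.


Verdict: conjugate multiplication — two divergent pieces with a minus sign between them and a radical in the mix: rationalize sqrt(w**2 + w*(-2 + 5) + 3) - w before any limit law applies.
- conjugate multiplication: applies; the problem has the shape this method handles.
- dominant-term comparison: no ranking of term growth rates resolves the limit here.
- l'Hôpital's rule (0/0): the expression is a difference driving to ∞ − ∞, not a 0/0 quotient — there is no ratio for the rule to differentiate.


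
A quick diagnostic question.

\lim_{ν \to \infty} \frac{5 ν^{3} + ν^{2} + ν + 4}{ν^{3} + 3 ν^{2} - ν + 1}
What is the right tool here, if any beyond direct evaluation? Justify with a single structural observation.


Diagnosis: dominant-term comparison — growth-rate triage: the leading powers of ν decide the limit, everything else is noise. Viewed as a single quotient this is an ∞/∞ form — an at-infinity application of l'Hôpital's rule would also resolve it; comparing leading growth reads the answer without differentiating.


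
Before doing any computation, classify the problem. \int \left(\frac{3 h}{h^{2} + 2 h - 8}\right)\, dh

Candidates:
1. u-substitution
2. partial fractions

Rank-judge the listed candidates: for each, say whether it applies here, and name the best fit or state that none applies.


Diagnosis: partial fractions — once h^{2} + 2 h - 8 is factored, each root contributes a simple-fraction term; integrate them one at a time.
- u-substitution: no subexpression of the integrand serves as a whole-integral substitution inner — individual terms may offer their own, but none carries its derivative as a factor of the full integrand; a working change of variable would have to be constructed from outside the expression.
- partial fractions — applicable, and directly so.


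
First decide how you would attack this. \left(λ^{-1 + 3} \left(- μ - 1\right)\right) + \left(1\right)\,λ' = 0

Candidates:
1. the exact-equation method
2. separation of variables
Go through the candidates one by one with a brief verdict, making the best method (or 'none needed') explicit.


Diagnosis: separation of variables — all dependence on the two variables factors apart, the defining separable shape.
- the exact-equation method: exactness fails on the nose — the mixed partials do not match.
- separation of variables — yes — fits the structure here.


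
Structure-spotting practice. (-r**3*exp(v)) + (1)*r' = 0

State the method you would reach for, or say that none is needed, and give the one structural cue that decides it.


Diagnosis: separation of variables — the derivative equals a pure function of v (namely exp(v)) times a pure function of r (namely r**3); divide and integrate each side.


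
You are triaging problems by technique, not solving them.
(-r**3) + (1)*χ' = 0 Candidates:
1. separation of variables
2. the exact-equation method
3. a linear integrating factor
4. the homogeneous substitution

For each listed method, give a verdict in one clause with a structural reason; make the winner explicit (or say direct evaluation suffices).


Diagnosis: no special technique — solved for the derivative, χ never appears on the right — this is a direct integration in r, not a differential-equations problem at heart.
- separation of variables: with no unknown in the slope, separating variables is a formality — the equation integrates directly.
- the exact-equation method: with the unknown absent from both coefficients, the cross-partial test holds emptily — nothing for the exact method to work on.
- a linear integrating factor: with the unknown absent the integrating factor is a formality; direct integration is the working structure.
- the homogeneous substitution: the ratio of the variables does not determine the slope.


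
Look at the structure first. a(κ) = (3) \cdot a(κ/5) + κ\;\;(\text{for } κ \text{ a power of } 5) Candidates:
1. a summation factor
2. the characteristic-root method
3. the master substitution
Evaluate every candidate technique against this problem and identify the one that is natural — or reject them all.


Diagnosis: the master substitution — the argument contracts 5-fold per step: reindex κ exponentially and solve the linear recurrence in the new index.
- a summation factor: a divided-index call is outside the fixed-shift first-order family a summation factor normalizes.
- the characteristic-root method: a divided-index call is not the fixed-shift linear shape that characteristic roots solve.
- the master substitution: yes — fits the structure here.


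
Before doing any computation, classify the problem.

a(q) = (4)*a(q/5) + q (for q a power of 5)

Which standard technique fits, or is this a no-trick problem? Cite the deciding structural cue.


Method: the master substitution — the call at q/5 makes this multiplicative recursion; the master-style substitution converts it to additive.


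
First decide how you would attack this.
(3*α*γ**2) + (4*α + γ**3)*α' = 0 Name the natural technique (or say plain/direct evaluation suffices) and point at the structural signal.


Verdict: the exact-equation method — this form is already the differential of something: the matching mixed partials of 3*α*γ**2 and 4*α + γ**3 prove it.


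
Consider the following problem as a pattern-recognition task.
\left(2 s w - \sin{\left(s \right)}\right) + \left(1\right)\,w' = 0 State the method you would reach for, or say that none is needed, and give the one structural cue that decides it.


Best approach: a linear integrating factor — the equation is linear in w with coefficient 2 s; multiplying by the integrating factor exp(∫2 s) makes the left side a perfect derivative.


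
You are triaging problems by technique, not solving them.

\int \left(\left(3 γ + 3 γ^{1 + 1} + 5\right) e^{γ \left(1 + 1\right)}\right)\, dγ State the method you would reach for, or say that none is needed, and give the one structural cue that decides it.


Technique: integration by parts — a polynomial (3 γ + 3 γ^{1 + 1} + 5) against the kernel e^{γ \left(1 + 1\right)} is the signature bounded-ladder case for integration by parts.


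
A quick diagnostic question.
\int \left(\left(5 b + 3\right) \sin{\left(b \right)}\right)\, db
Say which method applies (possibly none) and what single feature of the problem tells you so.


Method: integration by parts — differentiate 5 b + 3, integrate \sin{\left(b \right)}: each pass lowers the polynomial degree, so parts terminates.


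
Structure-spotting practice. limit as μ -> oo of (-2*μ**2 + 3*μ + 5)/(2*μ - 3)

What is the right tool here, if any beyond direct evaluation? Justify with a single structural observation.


Best approach: dominant-term comparison — divide by the highest power of μ present: lower-order terms vanish and the dominant ratio remains. Differentiating the expression as a single quotient would eventually settle it as well; matching dominant growth settles it immediately.


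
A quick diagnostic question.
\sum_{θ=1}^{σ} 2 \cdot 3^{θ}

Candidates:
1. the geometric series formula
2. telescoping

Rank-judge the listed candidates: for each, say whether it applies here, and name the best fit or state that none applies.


Diagnosis: the geometric series formula — term-over-term division gives 3 every time — index-free ratio, geometric sum formula applies.
- the geometric series formula: yes, a natural case for it.
- telescoping — the terms as presented offer no neighboring cancellation — a telescoping rewrite may exist, but the displayed structure does not hand one over.


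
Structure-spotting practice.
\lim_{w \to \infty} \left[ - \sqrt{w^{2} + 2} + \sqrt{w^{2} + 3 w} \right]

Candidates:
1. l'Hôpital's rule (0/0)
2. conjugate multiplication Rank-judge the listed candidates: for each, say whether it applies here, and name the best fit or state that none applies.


Technique: conjugate multiplication — both pieces blow up but their difference is finite; the conjugate trick rationalizes \sqrt{w^{2} + 3 w} - \sqrt{w^{2} + 2}.
- l'Hôpital's rule (0/0): no quotient structure at all: the clash is ∞ minus ∞, which rationalizing converts into a tractable ratio.
- conjugate multiplication: yes, a natural case for it.


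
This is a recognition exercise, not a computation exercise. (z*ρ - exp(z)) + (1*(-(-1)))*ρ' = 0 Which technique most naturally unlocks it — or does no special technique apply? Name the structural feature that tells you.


Verdict: a linear integrating factor — ρ enters only linearly with coefficient z; multiply by exp of the integral of z and the left side becomes one derivative.


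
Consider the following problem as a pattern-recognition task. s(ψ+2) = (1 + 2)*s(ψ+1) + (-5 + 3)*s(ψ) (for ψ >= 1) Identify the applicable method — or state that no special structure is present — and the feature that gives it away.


Verdict: the characteristic-root method — because shifting ψ leaves the equation's coefficients unchanged, exponential trials reduce it to algebra.


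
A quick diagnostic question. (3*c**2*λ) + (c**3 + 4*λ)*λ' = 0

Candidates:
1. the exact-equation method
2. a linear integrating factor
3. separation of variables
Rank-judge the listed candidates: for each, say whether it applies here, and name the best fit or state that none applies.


Verdict: the exact-equation method — check exactness first: here it holds (3*c**2*λ, c**3 + 4*λ have matching cross partials), so no integrating factor is needed.
- the exact-equation method: yes, a natural case for it.
- a linear integrating factor — a nonlinear term in the unknown puts this outside the integrating-factor template.
- separation of variables — the two dependences are entangled, not a clean product of one-variable pieces.


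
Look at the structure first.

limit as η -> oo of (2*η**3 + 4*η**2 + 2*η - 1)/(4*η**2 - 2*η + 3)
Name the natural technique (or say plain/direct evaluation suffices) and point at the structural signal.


Best approach: dominant-term comparison — divide through by the highest power of η; every lower-order term dies and the dominant terms decide the limit. l'Hôpital's at-infinity variant applies to the expression viewed as a single quotient; the leading-term comparison is the direct route.


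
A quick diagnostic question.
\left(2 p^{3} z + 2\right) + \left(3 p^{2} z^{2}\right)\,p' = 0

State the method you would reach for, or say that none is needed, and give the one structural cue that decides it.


Best approach: the exact-equation method — the compatibility test passes: the p-derivative of 2 p^{3} z + 2 matches the z-derivative of 3 p^{2} z^{2}, so integrate a potential.


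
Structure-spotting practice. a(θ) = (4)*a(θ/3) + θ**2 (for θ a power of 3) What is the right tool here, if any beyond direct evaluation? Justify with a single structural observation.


Verdict: the master substitution — recursion at θ/3 is multiplicative in the index; logarithmic reindexing via θ = 3^m linearizes it.


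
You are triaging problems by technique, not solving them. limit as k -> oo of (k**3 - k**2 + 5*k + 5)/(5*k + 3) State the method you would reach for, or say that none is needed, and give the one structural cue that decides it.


Verdict: dominant-term comparison — divide by the highest power of k present: lower-order terms vanish and the dominant ratio remains. Viewed as a single quotient this is an ∞/∞ form — an at-infinity application of l'Hôpital's rule would also resolve it; comparing leading growth reads the answer without differentiating.


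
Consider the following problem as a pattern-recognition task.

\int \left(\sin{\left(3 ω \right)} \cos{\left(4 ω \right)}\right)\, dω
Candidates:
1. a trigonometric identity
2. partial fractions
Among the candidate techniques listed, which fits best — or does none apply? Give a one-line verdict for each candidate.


Verdict: a trigonometric identity — \sin{\left(3 ω \right)} \cos{\left(4 ω \right)} mixes two frequencies; the product-to-sum identity splits it into single-frequency sinusoids.
- a trigonometric identity: applies; the problem has the shape this method handles.
- partial fractions: there is no rational-function structure to decompose.


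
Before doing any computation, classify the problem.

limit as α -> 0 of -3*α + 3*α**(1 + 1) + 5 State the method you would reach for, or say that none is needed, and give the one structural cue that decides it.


Best approach: no special technique — no denominator vanishes and nothing blows up at 0: direct substitution is the whole computation.


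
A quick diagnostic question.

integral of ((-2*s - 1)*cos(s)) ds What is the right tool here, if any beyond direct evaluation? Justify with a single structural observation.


Method: integration by parts — the integrand splits as -2*s - 1 times cos(s) — repeatedly differentiating the polynomial part kills it, which is the parts ladder.


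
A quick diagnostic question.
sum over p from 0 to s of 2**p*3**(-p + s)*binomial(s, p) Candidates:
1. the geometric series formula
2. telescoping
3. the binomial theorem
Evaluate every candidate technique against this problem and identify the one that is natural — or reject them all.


Method: the binomial theorem — binomial coefficients against complementary powers of 2 and 3: recognize the binomial expansion and resum.
- the geometric series formula — dividing successive terms gives an index-dependent quantity, not a constant.
- telescoping: computed from the summand as displayed, the partial sums build up without the pairwise collapse telescoping exploits.
- the binomial theorem — yes — fits the structure here.


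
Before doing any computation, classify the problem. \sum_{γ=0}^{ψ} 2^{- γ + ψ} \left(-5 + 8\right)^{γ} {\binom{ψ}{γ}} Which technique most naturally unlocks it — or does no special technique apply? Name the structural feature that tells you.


Method: the binomial theorem — the binomial coefficients weight matched powers of (-5 + 8) and 2, which is exactly the expansion of a binomial power.


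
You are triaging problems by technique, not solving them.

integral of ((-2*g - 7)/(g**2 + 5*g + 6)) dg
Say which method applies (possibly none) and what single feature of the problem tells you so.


Best approach: partial fractions — break g**2 + 5*g + 6 into its roots and the integral splits into logarithm-sized bites.
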